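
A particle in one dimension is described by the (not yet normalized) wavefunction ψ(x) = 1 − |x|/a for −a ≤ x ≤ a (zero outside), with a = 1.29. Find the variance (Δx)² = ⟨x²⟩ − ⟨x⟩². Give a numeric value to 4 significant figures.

Compute ⟨x⟩ and ⟨x²⟩ separately, then (Δx)² = ⟨x²⟩ − ⟨x⟩².
ψ is even, so ∫ over [−a, a] = 2∫₀ᵃ with ψ = 1 − x/a there: ∫₀ᵃ (1 − x/a)² dx = a/3, ∫₀ᵃ x²(1 − x/a)² dx = a³/30, ∫₀ᵃ x⁴(1 − x/a)² dx = a⁵/105.
Normalization: ∫|ψ|² dx = 0.86000.
⟨x⟩ = 0.0000 and ⟨x²⟩ = 0.16641.
(Δx)² = 0.16641 − (0.0000)² = 0.16641.

0.1664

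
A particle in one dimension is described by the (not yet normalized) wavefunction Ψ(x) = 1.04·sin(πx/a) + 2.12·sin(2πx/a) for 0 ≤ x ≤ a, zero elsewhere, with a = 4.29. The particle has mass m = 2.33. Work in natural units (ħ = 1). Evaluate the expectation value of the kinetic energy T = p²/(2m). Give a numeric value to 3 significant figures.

T = −(ħ²/2m) d²/dx², so ⟨T⟩ = −(ħ²/2m) ∫ Ψ*·Ψ'' dx / ∫|Ψ|² dx; with m = 2.33.
d²/dx² sin(jπx/a) = −(jπ/a)²·sin(jπx/a); on 0 ≤ x ≤ a, ∫sin²(jπx/a) dx = a/2 and ∫sin(jπx/a)·sin(lπx/a) dx = 0 for j ≠ l, so only diagonal terms survive in ∫|Ψ|² and ∫Ψ·Ψ″; ∫Ψ·Ψ′ dx = [Ψ²/2] between the walls = 0.
State is unnormalized: ∫|Ψ|² dx = 11.961, and ∫Ψ*·(−ħ²/2m · Ψ'') dx = 4.7047, so ⟨T⟩ = 4.7047 / 11.961.
⟨T⟩ = 0.39335.

0.393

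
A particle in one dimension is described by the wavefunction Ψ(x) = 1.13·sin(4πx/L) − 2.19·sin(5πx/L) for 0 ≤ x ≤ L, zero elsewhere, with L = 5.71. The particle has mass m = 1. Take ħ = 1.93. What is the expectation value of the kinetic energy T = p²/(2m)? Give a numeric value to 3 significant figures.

13.0

T = −(ħ²/2m) d²/dx², so ⟨T⟩ = −(ħ²/2m) ∫ Ψ*·Ψ'' dx / ∫|Ψ|² dx; with m = 1.
d²/dx² sin(jπx/L) = −(jπ/L)²·sin(jπx/L); on 0 ≤ x ≤ L, ∫sin²(jπx/L) dx = L/2 and ∫sin(jπx/L)·sin(lπx/L) dx = 0 for j ≠ l, so only diagonal terms survive in ∫|Ψ|² and ∫Ψ·Ψ″; ∫Ψ·Ψ′ dx = [Ψ²/2] between the walls = 0.
State is unnormalized: ∫|Ψ|² dx = 17.338, and ∫Ψ*·(−ħ²/2m · Ψ'') dx = 225.88, so ⟨T⟩ = 225.88 / 17.338.
⟨T⟩ = 13.028.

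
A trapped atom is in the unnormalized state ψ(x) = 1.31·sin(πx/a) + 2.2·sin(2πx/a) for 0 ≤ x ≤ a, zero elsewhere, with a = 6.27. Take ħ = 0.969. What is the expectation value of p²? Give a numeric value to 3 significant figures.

p² ψ = −ħ² d²ψ/dx²; ⟨p²⟩ = −ħ² ∫ ψ*·ψ'' dx / ∫|ψ|² dx.
d²/dx² sin(jπx/a) = −(jπ/a)²·sin(jπx/a); on 0 ≤ x ≤ a, ∫sin²(jπx/a) dx = a/2 and ∫sin(jπx/a)·sin(lπx/a) dx = 0 for j ≠ l, so only diagonal terms survive in ∫|ψ|² and ∫ψ·ψ″; ∫ψ·ψ′ dx = [ψ²/2] between the walls = 0.
State is unnormalized: ∫|ψ|² dx = 20.553, and ∫ψ*·(−ħ² ψ'') dx = 15.575, so ⟨p²⟩ = 15.575 / 20.553.
⟨p²⟩ = 0.75780.

0.758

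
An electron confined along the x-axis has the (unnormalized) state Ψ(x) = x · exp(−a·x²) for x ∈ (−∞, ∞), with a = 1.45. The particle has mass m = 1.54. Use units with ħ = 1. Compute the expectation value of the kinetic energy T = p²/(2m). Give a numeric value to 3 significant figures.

T = −(ħ²/2m) d²/dx², so ⟨T⟩ = −(ħ²/2m) ∫ Ψ*·Ψ'' dx / ∫|Ψ|² dx; with m = 1.54.
Expand each integrand as polynomial × e^(−2ax²) and use ∫x^(2j)·e^(−2ax²) dx = (2j−1)!!/(4a)^j · √(π/(2a)), odd powers → 0; here √(π/(2a)) = 1.0408. Differentiate with the product rule, d/dx e^(−ax²) = −2ax·e^(−ax²).
State is unnormalized: ∫|Ψ|² dx = 0.17945, and ∫Ψ*·(−ħ²/2m · Ψ'') dx = 0.25345, so ⟨T⟩ = 0.25345 / 0.17945.
⟨T⟩ = 1.4123.

1.41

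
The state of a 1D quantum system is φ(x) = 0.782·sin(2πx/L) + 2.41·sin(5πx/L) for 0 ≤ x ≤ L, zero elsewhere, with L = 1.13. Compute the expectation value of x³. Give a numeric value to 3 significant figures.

0.332

⟨x³⟩ = ∫ x³·|φ|² dx / ∫|φ|² dx (integrals over the domain).
On 0 ≤ x ≤ L (j ≠ l): ∫sin²(jπx/L) dx = L/2, ∫sin(jπx/L)·sin(lπx/L) dx = 0; diagonal moments ∫x·sin²(jπx/L) dx = L²/4, ∫x²·sin²(jπx/L) dx = L³·(1/6 − 1/(4j²π²)); cross terms ∫x·sin(jπx/L)·sin(lπx/L) dx = 0 for j + l even and −4jlL²/(π²(j² − l²)²) for j + l odd, ∫x²·sin(jπx/L)·sin(lπx/L) dx = (−1)^(j+l)·4jlL³/(π²(j² − l²)²); higher powers the same way via product-to-sum and parts.
State is unnormalized: ∫|φ|² dx = 3.6271, and ∫φ*·x³·φ dx = 1.2043, so ⟨x³⟩ = 1.2043 / 3.6271.
⟨x³⟩ = 0.33203.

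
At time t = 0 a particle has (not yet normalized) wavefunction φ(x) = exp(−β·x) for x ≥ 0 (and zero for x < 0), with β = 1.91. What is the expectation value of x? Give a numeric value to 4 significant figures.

0.2618

⟨x⟩ = ∫ x·|φ|² dx / ∫|φ|² dx (integrals over the domain).
Every integrand reduces to terms xʲ·e^(−2βx) on [0, ∞); use ∫₀^∞ xʲ·e^(−2βx) dx = j!/(2β)^(j+1).
State is unnormalized: ∫|φ|² dx = 0.26178, and ∫φ*·x·φ dx = 0.068529, so ⟨x⟩ = 0.068529 / 0.26178.
⟨x⟩ = 0.26178.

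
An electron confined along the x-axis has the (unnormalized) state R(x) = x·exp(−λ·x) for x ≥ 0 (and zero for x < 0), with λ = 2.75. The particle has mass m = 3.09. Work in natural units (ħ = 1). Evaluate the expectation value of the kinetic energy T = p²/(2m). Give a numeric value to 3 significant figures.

1.22

T = −(ħ²/2m) d²/dx², so ⟨T⟩ = −(ħ²/2m) ∫ R*·R'' dx / ∫|R|² dx; with m = 3.09.
Differentiate x·exp(−λ·x) with the product rule; every integrand then reduces to terms xʲ·e^(−2λx) on [0, ∞), with ∫₀^∞ xʲ·e^(−2λx) dx = j!/(2λ)^(j+1).
State is unnormalized: ∫|R|² dx = 0.012021, and ∫R*·(−ħ²/2m · R'') dx = 0.014710, so ⟨T⟩ = 0.014710 / 0.012021.
⟨T⟩ = 1.2237.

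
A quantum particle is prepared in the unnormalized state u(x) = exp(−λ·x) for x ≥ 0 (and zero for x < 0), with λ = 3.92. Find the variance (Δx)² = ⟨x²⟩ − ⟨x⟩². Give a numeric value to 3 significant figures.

Compute ⟨x⟩ and ⟨x²⟩ separately, then (Δx)² = ⟨x²⟩ − ⟨x⟩².
Every integrand reduces to terms xʲ·e^(−2λx) on [0, ∞); use ∫₀^∞ xʲ·e^(−2λx) dx = j!/(2λ)^(j+1).
Normalization: ∫|u|² dx = 0.12755.
⟨x⟩ = 0.12755 and ⟨x²⟩ = 0.032539.
(Δx)² = 0.032539 − (0.12755)² = 0.016269.

0.0163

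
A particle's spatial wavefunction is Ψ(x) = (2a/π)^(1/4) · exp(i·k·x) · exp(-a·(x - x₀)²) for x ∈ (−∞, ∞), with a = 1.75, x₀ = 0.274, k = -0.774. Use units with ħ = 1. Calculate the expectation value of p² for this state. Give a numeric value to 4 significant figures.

p² Ψ = −ħ² d²Ψ/dx²; ⟨p²⟩ = −ħ² ∫ Ψ*·Ψ'' dx.
Gaussian moments (u = x − x₀): ∫u^(2j)·e^(−2au²) du = (2j−1)!!/(4a)^j · √(π/(2a)), odd powers integrate to 0; here √(π/(2a)) = 0.94742. Derivatives: Ψ′ = (ik − 2au)·Ψ, Ψ″ = ((ik − 2au)² − 2a)·Ψ; the odd-in-u pieces drop out.
⟨p²⟩ = 2.3491.

2.349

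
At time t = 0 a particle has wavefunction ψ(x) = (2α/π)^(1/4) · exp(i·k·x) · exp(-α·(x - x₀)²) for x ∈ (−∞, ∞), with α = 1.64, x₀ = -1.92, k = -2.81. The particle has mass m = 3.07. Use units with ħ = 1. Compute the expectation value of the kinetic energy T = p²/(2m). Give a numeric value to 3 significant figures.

1.55

T = −(ħ²/2m) d²/dx², so ⟨T⟩ = −(ħ²/2m) ∫ ψ*·ψ'' dx; with m = 3.07.
Gaussian moments (u = x − x₀): ∫u^(2j)·e^(−2αu²) du = (2j−1)!!/(4α)^j · √(π/(2α)), odd powers integrate to 0; here √(π/(2α)) = 0.97867. Derivatives: ψ′ = (ik − 2αu)·ψ, ψ″ = ((ik − 2αu)² − 2α)·ψ; the odd-in-u pieces drop out.
⟨T⟩ = 1.5531.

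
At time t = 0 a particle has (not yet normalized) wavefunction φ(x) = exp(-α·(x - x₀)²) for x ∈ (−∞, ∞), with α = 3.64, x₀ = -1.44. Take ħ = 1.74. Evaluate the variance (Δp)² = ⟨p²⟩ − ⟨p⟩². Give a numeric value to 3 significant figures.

Compute ⟨p⟩ and ⟨p²⟩ separately; (Δp)² = ⟨p²⟩ − ⟨p⟩².
Gaussian moments (u = x − x₀): ∫u^(2j)·e^(−2αu²) du = (2j−1)!!/(4α)^j · √(π/(2α)), odd powers integrate to 0; here √(π/(2α)) = 0.65692. Derivatives: d/dx e^(−αu²) = −2αu·e^(−αu²), d²/dx² e^(−αu²) = (4α²u² − 2α)·e^(−αu²).
Normalization: ∫|φ|² dx = 0.65692.
⟨p⟩ = 0.0000 and ⟨p²⟩ = 11.020.
(Δp)² = 11.020 − (0.0000)² = 11.020.

11.0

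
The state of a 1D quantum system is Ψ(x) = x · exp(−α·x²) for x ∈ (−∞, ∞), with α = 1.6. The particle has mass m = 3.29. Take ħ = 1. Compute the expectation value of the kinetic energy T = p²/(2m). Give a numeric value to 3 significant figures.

0.729

T = −(ħ²/2m) d²/dx², so ⟨T⟩ = −(ħ²/2m) ∫ Ψ*·Ψ'' dx / ∫|Ψ|² dx; with m = 3.29.
Expand each integrand as polynomial × e^(−2αx²) and use ∫x^(2j)·e^(−2αx²) dx = (2j−1)!!/(4α)^j · √(π/(2α)), odd powers → 0; here √(π/(2α)) = 0.99083. Differentiate with the product rule, d/dx e^(−αx²) = −2αx·e^(−αx²).
State is unnormalized: ∫|Ψ|² dx = 0.15482, and ∫Ψ*·(−ħ²/2m · Ψ'') dx = 0.11294, so ⟨T⟩ = 0.11294 / 0.15482.
⟨T⟩ = 0.72948.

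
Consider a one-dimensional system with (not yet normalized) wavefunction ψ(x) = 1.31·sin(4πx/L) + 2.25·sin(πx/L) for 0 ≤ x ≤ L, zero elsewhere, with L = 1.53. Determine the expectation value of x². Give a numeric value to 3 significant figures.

⟨x²⟩ = ∫ x²·|ψ|² dx / ∫|ψ|² dx (integrals over the domain).
On 0 ≤ x ≤ L (j ≠ l): ∫sin²(jπx/L) dx = L/2, ∫sin(jπx/L)·sin(lπx/L) dx = 0; diagonal moments ∫x·sin²(jπx/L) dx = L²/4, ∫x²·sin²(jπx/L) dx = L³·(1/6 − 1/(4j²π²)); cross terms ∫x·sin(jπx/L)·sin(lπx/L) dx = 0 for j + l even and −4jlL²/(π²(j² − l²)²) for j + l odd, ∫x²·sin(jπx/L)·sin(lπx/L) dx = (−1)^(j+l)·4jlL³/(π²(j² − l²)²); higher powers the same way via product-to-sum and parts.
State is unnormalized: ∫|ψ|² dx = 5.1856, and ∫ψ*·x²·ψ dx = 3.4252, so ⟨x²⟩ = 3.4252 / 5.1856.
⟨x²⟩ = 0.66052.

0.661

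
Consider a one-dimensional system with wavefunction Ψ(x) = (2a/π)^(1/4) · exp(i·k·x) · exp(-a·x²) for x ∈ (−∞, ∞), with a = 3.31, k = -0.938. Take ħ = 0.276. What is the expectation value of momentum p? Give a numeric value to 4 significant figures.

p Ψ = −iħ dΨ/dx; then ⟨p⟩ = ∫ Ψ*·(pΨ) dx.
Gaussian moments: ∫x^(2j)·e^(−2ax²) dx = (2j−1)!!/(4a)^j · √(π/(2a)), odd powers integrate to 0; here √(π/(2a)) = 0.68888. Derivatives: Ψ′ = (ik − 2ax)·Ψ, Ψ″ = ((ik − 2ax)² − 2a)·Ψ; the odd-in-x pieces drop out.
⟨p⟩ = -0.25889.

-0.2589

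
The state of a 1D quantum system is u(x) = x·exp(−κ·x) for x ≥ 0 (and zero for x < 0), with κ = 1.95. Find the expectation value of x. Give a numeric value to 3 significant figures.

0.769

⟨x⟩ = ∫ x·|u|² dx / ∫|u|² dx (integrals over the domain).
Every integrand reduces to terms xʲ·e^(−2κx) on [0, ∞); use ∫₀^∞ xʲ·e^(−2κx) dx = j!/(2κ)^(j+1).
State is unnormalized: ∫|u|² dx = 0.033716, and ∫u*·x·u dx = 0.025935, so ⟨x⟩ = 0.025935 / 0.033716.
⟨x⟩ = 0.76923.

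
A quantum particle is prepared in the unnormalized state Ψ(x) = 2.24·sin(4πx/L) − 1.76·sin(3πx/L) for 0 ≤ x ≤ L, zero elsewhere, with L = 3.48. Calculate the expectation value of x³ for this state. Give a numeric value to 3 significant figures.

⟨x³⟩ = ∫ x³·|Ψ|² dx / ∫|Ψ|² dx (integrals over the domain).
On 0 ≤ x ≤ L (j ≠ l): ∫sin²(jπx/L) dx = L/2, ∫sin(jπx/L)·sin(lπx/L) dx = 0; diagonal moments ∫x·sin²(jπx/L) dx = L²/4, ∫x²·sin²(jπx/L) dx = L³·(1/6 − 1/(4j²π²)); cross terms ∫x·sin(jπx/L)·sin(lπx/L) dx = 0 for j + l even and −4jlL²/(π²(j² − l²)²) for j + l odd, ∫x²·sin(jπx/L)·sin(lπx/L) dx = (−1)^(j+l)·4jlL³/(π²(j² − l²)²); higher powers the same way via product-to-sum and parts.
State is unnormalized: ∫|Ψ|² dx = 14.120, and ∫Ψ*·x³·Ψ dx = 246.07, so ⟨x³⟩ = 246.07 / 14.120.
⟨x³⟩ = 17.427.

17.4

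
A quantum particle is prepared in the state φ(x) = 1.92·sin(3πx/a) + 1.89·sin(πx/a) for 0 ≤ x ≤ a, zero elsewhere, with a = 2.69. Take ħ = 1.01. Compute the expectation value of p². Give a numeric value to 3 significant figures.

7.04

p² φ = −ħ² d²φ/dx²; ⟨p²⟩ = −ħ² ∫ φ*·φ'' dx / ∫|φ|² dx.
d²/dx² sin(jπx/a) = −(jπ/a)²·sin(jπx/a); on 0 ≤ x ≤ a, ∫sin²(jπx/a) dx = a/2 and ∫sin(jπx/a)·sin(lπx/a) dx = 0 for j ≠ l, so only diagonal terms survive in ∫|φ|² and ∫φ·φ″; ∫φ·φ′ dx = [φ²/2] between the walls = 0.
State is unnormalized: ∫|φ|² dx = 9.7627, and ∫φ*·(−ħ² φ'') dx = 68.772, so ⟨p²⟩ = 68.772 / 9.7627.
⟨p²⟩ = 7.0444.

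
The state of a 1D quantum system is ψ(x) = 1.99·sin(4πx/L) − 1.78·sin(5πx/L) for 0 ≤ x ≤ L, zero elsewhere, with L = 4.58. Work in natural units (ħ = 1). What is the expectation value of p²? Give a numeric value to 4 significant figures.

p² ψ = −ħ² d²ψ/dx²; ⟨p²⟩ = −ħ² ∫ ψ*·ψ'' dx / ∫|ψ|² dx.
d²/dx² sin(jπx/L) = −(jπ/L)²·sin(jπx/L); on 0 ≤ x ≤ L, ∫sin²(jπx/L) dx = L/2 and ∫sin(jπx/L)·sin(lπx/L) dx = 0 for j ≠ l, so only diagonal terms survive in ∫|ψ|² and ∫ψ·ψ″; ∫ψ·ψ′ dx = [ψ²/2] between the walls = 0.
State is unnormalized: ∫|ψ|² dx = 16.324, and ∫ψ*·(−ħ² ψ'') dx = 153.62, so ⟨p²⟩ = 153.62 / 16.324.
⟨p²⟩ = 9.4103.

9.410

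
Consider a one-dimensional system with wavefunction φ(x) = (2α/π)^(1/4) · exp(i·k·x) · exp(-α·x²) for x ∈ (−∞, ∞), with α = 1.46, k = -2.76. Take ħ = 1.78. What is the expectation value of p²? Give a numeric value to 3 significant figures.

p² φ = −ħ² d²φ/dx²; ⟨p²⟩ = −ħ² ∫ φ*·φ'' dx.
Gaussian moments: ∫x^(2j)·e^(−2αx²) dx = (2j−1)!!/(4α)^j · √(π/(2α)), odd powers integrate to 0; here √(π/(2α)) = 1.0373. Derivatives: φ′ = (ik − 2αx)·φ, φ″ = ((ik − 2αx)² − 2α)·φ; the odd-in-x pieces drop out.
⟨p²⟩ = 28.761.

28.8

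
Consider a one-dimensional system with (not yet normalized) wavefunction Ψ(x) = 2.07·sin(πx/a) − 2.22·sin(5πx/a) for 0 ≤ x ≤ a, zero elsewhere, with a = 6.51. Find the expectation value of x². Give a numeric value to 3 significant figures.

12.8

⟨x²⟩ = ∫ x²·|Ψ|² dx / ∫|Ψ|² dx (integrals over the domain).
On 0 ≤ x ≤ a (j ≠ l): ∫sin²(jπx/a) dx = a/2, ∫sin(jπx/a)·sin(lπx/a) dx = 0; diagonal moments ∫x·sin²(jπx/a) dx = a²/4, ∫x²·sin²(jπx/a) dx = a³·(1/6 − 1/(4j²π²)); cross terms ∫x·sin(jπx/a)·sin(lπx/a) dx = 0 for j + l even and −4jla²/(π²(j² − l²)²) for j + l odd, ∫x²·sin(jπx/a)·sin(lπx/a) dx = (−1)^(j+l)·4jla³/(π²(j² − l²)²); higher powers the same way via product-to-sum and parts.
State is unnormalized: ∫|Ψ|² dx = 29.989, and ∫Ψ*·x²·Ψ dx = 383.41, so ⟨x²⟩ = 383.41 / 29.989.
⟨x²⟩ = 12.785.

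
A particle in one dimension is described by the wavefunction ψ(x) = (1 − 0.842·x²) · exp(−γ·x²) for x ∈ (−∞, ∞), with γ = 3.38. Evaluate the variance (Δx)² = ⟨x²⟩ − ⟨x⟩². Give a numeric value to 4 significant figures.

0.05707

Compute ⟨x⟩ and ⟨x²⟩ separately, then (Δx)² = ⟨x²⟩ − ⟨x⟩².
Expand each integrand as polynomial × e^(−2γx²) and use ∫x^(2j)·e^(−2γx²) dx = (2j−1)!!/(4γ)^j · √(π/(2γ)), odd powers → 0; here √(π/(2γ)) = 0.68171.
Normalization: ∫|ψ|² dx = 0.60473.
⟨x⟩ = 0.0000 and ⟨x²⟩ = 0.057074.
(Δx)² = 0.057074 − (0.0000)² = 0.057074.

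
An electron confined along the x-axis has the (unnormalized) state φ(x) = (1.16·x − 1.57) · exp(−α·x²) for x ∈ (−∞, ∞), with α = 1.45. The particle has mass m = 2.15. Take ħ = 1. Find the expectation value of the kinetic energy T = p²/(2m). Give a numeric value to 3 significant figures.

0.395

T = −(ħ²/2m) d²/dx², so ⟨T⟩ = −(ħ²/2m) ∫ φ*·φ'' dx / ∫|φ|² dx; with m = 2.15.
Expand each integrand as polynomial × e^(−2αx²) and use ∫x^(2j)·e^(−2αx²) dx = (2j−1)!!/(4α)^j · √(π/(2α)), odd powers → 0; here √(π/(2α)) = 1.0408. Differentiate with the product rule, d/dx e^(−αx²) = −2αx·e^(−αx²).
State is unnormalized: ∫|φ|² dx = 2.8070, and ∫φ*·(−ħ²/2m · φ'') dx = 1.1094, so ⟨T⟩ = 1.1094 / 2.8070.
⟨T⟩ = 0.39523.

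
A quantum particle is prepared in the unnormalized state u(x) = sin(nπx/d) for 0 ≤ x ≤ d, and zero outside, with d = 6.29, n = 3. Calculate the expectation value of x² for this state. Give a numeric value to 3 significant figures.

⟨x²⟩ = ∫ x²·|u|² dx / ∫|u|² dx (integrals over the domain).
With sin²θ = (1 − cos2θ)/2 on 0 ≤ x ≤ d: ∫sin²(nπx/d) dx = d/2, ∫x·sin²(nπx/d) dx = d²/4, ∫x²·sin²(nπx/d) dx = d³·(1/6 − 1/(4n²π²)); higher powers xᵏ the same way, integrating xᵏ·cos(2nπx/d) by parts.
State is unnormalized: ∫|u|² dx = 3.1450, and ∫u*·x²·u dx = 40.776, so ⟨x²⟩ = 40.776 / 3.1450.
⟨x²⟩ = 12.965.

13.0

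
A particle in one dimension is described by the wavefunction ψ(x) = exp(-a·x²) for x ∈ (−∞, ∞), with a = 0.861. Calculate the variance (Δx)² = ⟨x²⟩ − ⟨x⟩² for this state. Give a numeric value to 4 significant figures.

0.2904

Compute ⟨x⟩ and ⟨x²⟩ separately, then (Δx)² = ⟨x²⟩ − ⟨x⟩².
Gaussian moments: ∫x^(2j)·e^(−2ax²) dx = (2j−1)!!/(4a)^j · √(π/(2a)), odd powers integrate to 0; here √(π/(2a)) = 1.3507.
Normalization: ∫|ψ|² dx = 1.3507.
⟨x⟩ = 0.0000 and ⟨x²⟩ = 0.29036.
(Δx)² = 0.29036 − (0.0000)² = 0.29036.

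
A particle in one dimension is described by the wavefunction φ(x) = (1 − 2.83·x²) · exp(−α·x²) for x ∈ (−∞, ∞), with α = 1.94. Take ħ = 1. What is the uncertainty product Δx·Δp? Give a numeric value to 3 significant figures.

1.09

Δx = √(⟨x²⟩−⟨x⟩²), Δp = √(⟨p²⟩−⟨p⟩²).
Expand each integrand as polynomial × e^(−2αx²) and use ∫x^(2j)·e^(−2αx²) dx = (2j−1)!!/(4α)^j · √(π/(2α)), odd powers → 0; here √(π/(2α)) = 0.89983. Differentiate with the product rule, d/dx e^(−αx²) = −2αx·e^(−αx²).
Normalization: ∫|φ|² dx = 0.60254.
⟨x⟩ = 0.0000, ⟨x²⟩ = 0.15528 ⇒ Δx = 0.39405.
⟨p⟩ = 0.0000, ⟨p²⟩ = 7.7076 ⇒ Δp = 2.7763.
Δx·Δp = 1.0940.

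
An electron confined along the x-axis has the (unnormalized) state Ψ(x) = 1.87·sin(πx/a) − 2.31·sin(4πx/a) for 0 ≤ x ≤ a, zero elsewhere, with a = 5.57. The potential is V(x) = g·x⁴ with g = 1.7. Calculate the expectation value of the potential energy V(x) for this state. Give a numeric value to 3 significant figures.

307.

⟨V⟩ = ∫ V(x)·|Ψ|² dx / ∫|Ψ|² dx.
On 0 ≤ x ≤ a (j ≠ l): ∫sin²(jπx/a) dx = a/2, ∫sin(jπx/a)·sin(lπx/a) dx = 0; diagonal moments ∫x·sin²(jπx/a) dx = a²/4, ∫x²·sin²(jπx/a) dx = a³·(1/6 − 1/(4j²π²)); cross terms ∫x·sin(jπx/a)·sin(lπx/a) dx = 0 for j + l even and −4jla²/(π²(j² − l²)²) for j + l odd, ∫x²·sin(jπx/a)·sin(lπx/a) dx = (−1)^(j+l)·4jla³/(π²(j² − l²)²); higher powers the same way via product-to-sum and parts.
State is unnormalized: ∫|Ψ|² dx = 24.600, and ∫Ψ*·V(x)·Ψ dx = 7559.4, so ⟨V⟩ = 7559.4 / 24.600.
⟨V⟩ = 307.29.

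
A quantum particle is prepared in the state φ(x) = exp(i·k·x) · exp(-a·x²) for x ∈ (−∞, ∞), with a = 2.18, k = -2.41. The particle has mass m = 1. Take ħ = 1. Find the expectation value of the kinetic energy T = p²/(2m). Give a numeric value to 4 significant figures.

3.994

T = −(ħ²/2m) d²/dx², so ⟨T⟩ = −(ħ²/2m) ∫ φ*·φ'' dx / ∫|φ|² dx; with m = 1.
Gaussian moments: ∫x^(2j)·e^(−2ax²) dx = (2j−1)!!/(4a)^j · √(π/(2a)), odd powers integrate to 0; here √(π/(2a)) = 0.84885. Derivatives: φ′ = (ik − 2ax)·φ, φ″ = ((ik − 2ax)² − 2a)·φ; the odd-in-x pieces drop out.
State is unnormalized: ∫|φ|² dx = 0.84885, and ∫φ*·(−ħ²/2m · φ'') dx = 3.3904, so ⟨T⟩ = 3.3904 / 0.84885.
⟨T⟩ = 3.9941.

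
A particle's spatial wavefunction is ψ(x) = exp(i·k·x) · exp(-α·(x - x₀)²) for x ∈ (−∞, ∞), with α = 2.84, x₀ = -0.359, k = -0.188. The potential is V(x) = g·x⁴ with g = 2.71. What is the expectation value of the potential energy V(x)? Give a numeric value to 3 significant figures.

⟨V⟩ = ∫ V(x)·|ψ|² dx / ∫|ψ|² dx.
Gaussian moments (u = x − x₀): ∫u^(2j)·e^(−2αu²) du = (2j−1)!!/(4α)^j · √(π/(2α)), odd powers integrate to 0; here √(π/(2α)) = 0.74371.
State is unnormalized: ∫|ψ|² dx = 0.74371, and ∫ψ*·V(x)·ψ dx = 0.21752, so ⟨V⟩ = 0.21752 / 0.74371.
⟨V⟩ = 0.29249.

0.292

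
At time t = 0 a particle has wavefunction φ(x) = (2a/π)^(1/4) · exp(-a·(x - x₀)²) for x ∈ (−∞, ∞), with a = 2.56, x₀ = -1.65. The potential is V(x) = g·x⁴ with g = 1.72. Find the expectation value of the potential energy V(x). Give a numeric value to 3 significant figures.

⟨V⟩ = ∫ V(x)·|φ|² dx.
Gaussian moments (u = x − x₀): ∫u^(2j)·e^(−2au²) du = (2j−1)!!/(4a)^j · √(π/(2a)), odd powers integrate to 0; here √(π/(2a)) = 0.78332.
⟨V⟩ = 15.542.

15.5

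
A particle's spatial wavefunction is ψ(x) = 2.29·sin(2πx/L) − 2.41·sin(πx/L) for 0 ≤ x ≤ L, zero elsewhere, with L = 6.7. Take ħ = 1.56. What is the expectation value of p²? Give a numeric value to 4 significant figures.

1.297

p² ψ = −ħ² d²ψ/dx²; ⟨p²⟩ = −ħ² ∫ ψ*·ψ'' dx / ∫|ψ|² dx.
d²/dx² sin(jπx/L) = −(jπ/L)²·sin(jπx/L); on 0 ≤ x ≤ L, ∫sin²(jπx/L) dx = L/2 and ∫sin(jπx/L)·sin(lπx/L) dx = 0 for j ≠ l, so only diagonal terms survive in ∫|ψ|² and ∫ψ·ψ″; ∫ψ·ψ′ dx = [ψ²/2] between the walls = 0.
State is unnormalized: ∫|ψ|² dx = 37.025, and ∫ψ*·(−ħ² ψ'') dx = 48.010, so ⟨p²⟩ = 48.010 / 37.025.
⟨p²⟩ = 1.2967.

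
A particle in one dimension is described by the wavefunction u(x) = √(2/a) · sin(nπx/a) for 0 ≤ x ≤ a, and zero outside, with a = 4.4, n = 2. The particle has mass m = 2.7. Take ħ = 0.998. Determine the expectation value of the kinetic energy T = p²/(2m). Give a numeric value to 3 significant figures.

T = −(ħ²/2m) d²/dx², so ⟨T⟩ = −(ħ²/2m) ∫ u*·u'' dx; with m = 2.7.
d/dx sin(nπx/a) = (nπ/a)·cos(nπx/a) and d²/dx² sin(nπx/a) = −(nπ/a)²·sin(nπx/a); on 0 ≤ x ≤ a, ∫sin²(nπx/a) dx = a/2 and ∫sin(nπx/a)·cos(nπx/a) dx = 0.
⟨T⟩ = 0.37612.

0.376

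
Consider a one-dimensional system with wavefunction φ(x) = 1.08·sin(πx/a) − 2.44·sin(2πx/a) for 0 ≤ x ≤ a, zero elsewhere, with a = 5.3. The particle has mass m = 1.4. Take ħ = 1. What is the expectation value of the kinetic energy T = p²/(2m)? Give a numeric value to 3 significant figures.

0.440

T = −(ħ²/2m) d²/dx², so ⟨T⟩ = −(ħ²/2m) ∫ φ*·φ'' dx / ∫|φ|² dx; with m = 1.4.
d²/dx² sin(jπx/a) = −(jπ/a)²·sin(jπx/a); on 0 ≤ x ≤ a, ∫sin²(jπx/a) dx = a/2 and ∫sin(jπx/a)·sin(lπx/a) dx = 0 for j ≠ l, so only diagonal terms survive in ∫|φ|² and ∫φ·φ″; ∫φ·φ′ dx = [φ²/2] between the walls = 0.
State is unnormalized: ∫|φ|² dx = 18.868, and ∫φ*·(−ħ²/2m · φ'') dx = 8.3070, so ⟨T⟩ = 8.3070 / 18.868.
⟨T⟩ = 0.44027.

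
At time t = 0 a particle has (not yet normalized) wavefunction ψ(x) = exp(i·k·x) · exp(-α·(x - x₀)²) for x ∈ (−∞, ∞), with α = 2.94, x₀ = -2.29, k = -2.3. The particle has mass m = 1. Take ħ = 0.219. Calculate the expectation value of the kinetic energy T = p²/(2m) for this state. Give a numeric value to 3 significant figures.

0.197

T = −(ħ²/2m) d²/dx², so ⟨T⟩ = −(ħ²/2m) ∫ ψ*·ψ'' dx / ∫|ψ|² dx; with m = 1.
Gaussian moments (u = x − x₀): ∫u^(2j)·e^(−2αu²) du = (2j−1)!!/(4α)^j · √(π/(2α)), odd powers integrate to 0; here √(π/(2α)) = 0.73095. Derivatives: ψ′ = (ik − 2αu)·ψ, ψ″ = ((ik − 2αu)² − 2α)·ψ; the odd-in-u pieces drop out.
State is unnormalized: ∫|ψ|² dx = 0.73095, and ∫ψ*·(−ħ²/2m · ψ'') dx = 0.14426, so ⟨T⟩ = 0.14426 / 0.73095.
⟨T⟩ = 0.19736.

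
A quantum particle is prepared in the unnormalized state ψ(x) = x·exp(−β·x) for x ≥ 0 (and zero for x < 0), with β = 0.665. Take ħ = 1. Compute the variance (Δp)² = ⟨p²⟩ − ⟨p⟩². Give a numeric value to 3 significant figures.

Compute ⟨p⟩ and ⟨p²⟩ separately; (Δp)² = ⟨p²⟩ − ⟨p⟩².
Differentiate x·exp(−β·x) with the product rule; every integrand then reduces to terms xʲ·e^(−2βx) on [0, ∞), with ∫₀^∞ xʲ·e^(−2βx) dx = j!/(2β)^(j+1).
Normalization: ∫|ψ|² dx = 0.85011.
⟨p⟩ = 0.0000 and ⟨p²⟩ = 0.44223.
(Δp)² = 0.44223 − (0.0000)² = 0.44223.

0.442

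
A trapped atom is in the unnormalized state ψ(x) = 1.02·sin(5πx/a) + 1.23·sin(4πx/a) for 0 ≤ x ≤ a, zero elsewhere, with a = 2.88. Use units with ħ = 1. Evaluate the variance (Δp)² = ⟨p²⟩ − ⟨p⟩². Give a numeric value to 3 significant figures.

Compute ⟨p⟩ and ⟨p²⟩ separately; (Δp)² = ⟨p²⟩ − ⟨p⟩².
d²/dx² sin(jπx/a) = −(jπ/a)²·sin(jπx/a); on 0 ≤ x ≤ a, ∫sin²(jπx/a) dx = a/2 and ∫sin(jπx/a)·sin(lπx/a) dx = 0 for j ≠ l, so only diagonal terms survive in ∫|ψ|² and ∫ψ·ψ″; ∫ψ·ψ′ dx = [ψ²/2] between the walls = 0.
Normalization: ∫|ψ|² dx = 3.6768.
⟨p⟩ = 0.0000 and ⟨p²⟩ = 23.402.
(Δp)² = 23.402 − (0.0000)² = 23.402.

23.4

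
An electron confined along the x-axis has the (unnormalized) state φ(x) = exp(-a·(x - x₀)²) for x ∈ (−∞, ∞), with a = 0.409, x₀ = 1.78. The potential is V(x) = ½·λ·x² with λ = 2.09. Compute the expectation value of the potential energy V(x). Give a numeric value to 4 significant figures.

3.950

⟨V⟩ = ∫ V(x)·|φ|² dx / ∫|φ|² dx.
Gaussian moments (u = x − x₀): ∫u^(2j)·e^(−2au²) du = (2j−1)!!/(4a)^j · √(π/(2a)), odd powers integrate to 0; here √(π/(2a)) = 1.9597.
State is unnormalized: ∫|φ|² dx = 1.9597, and ∫φ*·V(x)·φ dx = 7.7404, so ⟨V⟩ = 7.7404 / 1.9597.
⟨V⟩ = 3.9497.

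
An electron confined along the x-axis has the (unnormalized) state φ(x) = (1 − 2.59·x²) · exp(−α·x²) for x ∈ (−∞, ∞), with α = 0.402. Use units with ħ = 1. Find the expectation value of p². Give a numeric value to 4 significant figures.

p² φ = −ħ² d²φ/dx²; ⟨p²⟩ = −ħ² ∫ φ*·φ'' dx / ∫|φ|² dx.
Expand each integrand as polynomial × e^(−2αx²) and use ∫x^(2j)·e^(−2αx²) dx = (2j−1)!!/(4α)^j · √(π/(2α)), odd powers → 0; here √(π/(2α)) = 1.9767. Differentiate with the product rule, d/dx e^(−αx²) = −2αx·e^(−αx²).
State is unnormalized: ∫|φ|² dx = 10.994, and ∫φ*·(−ħ² φ'') dx = 17.786, so ⟨p²⟩ = 17.786 / 10.994.
⟨p²⟩ = 1.6178.

1.618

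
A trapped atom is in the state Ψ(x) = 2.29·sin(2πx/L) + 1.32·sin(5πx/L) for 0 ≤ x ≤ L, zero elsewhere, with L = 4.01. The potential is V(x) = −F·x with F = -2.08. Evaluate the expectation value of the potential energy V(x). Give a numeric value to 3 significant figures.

4.04

⟨V⟩ = ∫ V(x)·|Ψ|² dx / ∫|Ψ|² dx.
On 0 ≤ x ≤ L (j ≠ l): ∫sin²(jπx/L) dx = L/2, ∫sin(jπx/L)·sin(lπx/L) dx = 0; diagonal moments ∫x·sin²(jπx/L) dx = L²/4, ∫x²·sin²(jπx/L) dx = L³·(1/6 − 1/(4j²π²)); cross terms ∫x·sin(jπx/L)·sin(lπx/L) dx = 0 for j + l even and −4jlL²/(π²(j² − l²)²) for j + l odd, ∫x²·sin(jπx/L)·sin(lπx/L) dx = (−1)^(j+l)·4jlL³/(π²(j² − l²)²); higher powers the same way via product-to-sum and parts.
State is unnormalized: ∫|Ψ|² dx = 14.008, and ∫Ψ*·V(x)·Ψ dx = 56.560, so ⟨V⟩ = 56.560 / 14.008.
⟨V⟩ = 4.0377.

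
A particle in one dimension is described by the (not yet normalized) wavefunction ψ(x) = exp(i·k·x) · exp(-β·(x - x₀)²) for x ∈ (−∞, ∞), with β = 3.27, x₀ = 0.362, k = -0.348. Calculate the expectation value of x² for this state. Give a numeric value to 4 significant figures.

⟨x²⟩ = ∫ x²·|ψ|² dx / ∫|ψ|² dx (integrals over the domain).
Gaussian moments (u = x − x₀): ∫u^(2j)·e^(−2βu²) du = (2j−1)!!/(4β)^j · √(π/(2β)), odd powers integrate to 0; here √(π/(2β)) = 0.69308.
State is unnormalized: ∫|ψ|² dx = 0.69308, and ∫ψ*·x²·ψ dx = 0.14381, so ⟨x²⟩ = 0.14381 / 0.69308.
⟨x²⟩ = 0.20750.

0.2075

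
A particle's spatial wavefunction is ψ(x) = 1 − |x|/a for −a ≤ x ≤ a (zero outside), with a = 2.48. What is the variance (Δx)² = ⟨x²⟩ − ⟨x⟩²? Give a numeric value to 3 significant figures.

0.615

Compute ⟨x⟩ and ⟨x²⟩ separately, then (Δx)² = ⟨x²⟩ − ⟨x⟩².
ψ is even, so ∫ over [−a, a] = 2∫₀ᵃ with ψ = 1 − x/a there: ∫₀ᵃ (1 − x/a)² dx = a/3, ∫₀ᵃ x²(1 − x/a)² dx = a³/30, ∫₀ᵃ x⁴(1 − x/a)² dx = a⁵/105.
Normalization: ∫|ψ|² dx = 1.6533.
⟨x⟩ = 0.0000 and ⟨x²⟩ = 0.61504.
(Δx)² = 0.61504 − (0.0000)² = 0.61504.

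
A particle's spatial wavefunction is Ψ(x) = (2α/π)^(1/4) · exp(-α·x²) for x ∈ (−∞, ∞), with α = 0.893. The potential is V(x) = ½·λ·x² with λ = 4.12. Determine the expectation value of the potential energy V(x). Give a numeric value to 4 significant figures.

0.5767

⟨V⟩ = ∫ V(x)·|Ψ|² dx.
Gaussian moments: ∫x^(2j)·e^(−2αx²) dx = (2j−1)!!/(4α)^j · √(π/(2α)), odd powers integrate to 0; here √(π/(2α)) = 1.3263.
⟨V⟩ = 0.57671.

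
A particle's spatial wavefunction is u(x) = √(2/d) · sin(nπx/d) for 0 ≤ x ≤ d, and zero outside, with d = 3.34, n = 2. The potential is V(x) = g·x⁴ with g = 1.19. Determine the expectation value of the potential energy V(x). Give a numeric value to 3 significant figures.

26.0

⟨V⟩ = ∫ V(x)·|u|² dx.
With sin²θ = (1 − cos2θ)/2 on 0 ≤ x ≤ d: ∫sin²(nπx/d) dx = d/2, ∫x·sin²(nπx/d) dx = d²/4, ∫x²·sin²(nπx/d) dx = d³·(1/6 − 1/(4n²π²)); higher powers xᵏ the same way, integrating xᵏ·cos(2nπx/d) by parts.
⟨V⟩ = 26.010.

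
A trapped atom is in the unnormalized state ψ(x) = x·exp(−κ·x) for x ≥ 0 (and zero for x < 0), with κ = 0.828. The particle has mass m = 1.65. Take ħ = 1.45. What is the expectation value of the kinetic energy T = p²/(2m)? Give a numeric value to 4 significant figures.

T = −(ħ²/2m) d²/dx², so ⟨T⟩ = −(ħ²/2m) ∫ ψ*·ψ'' dx / ∫|ψ|² dx; with m = 1.65.
Differentiate x·exp(−κ·x) with the product rule; every integrand then reduces to terms xʲ·e^(−2κx) on [0, ∞), with ∫₀^∞ xʲ·e^(−2κx) dx = j!/(2κ)^(j+1).
State is unnormalized: ∫|ψ|² dx = 0.44040, and ∫ψ*·(−ħ²/2m · ψ'') dx = 0.19237, so ⟨T⟩ = 0.19237 / 0.44040.
⟨T⟩ = 0.43680.

0.4368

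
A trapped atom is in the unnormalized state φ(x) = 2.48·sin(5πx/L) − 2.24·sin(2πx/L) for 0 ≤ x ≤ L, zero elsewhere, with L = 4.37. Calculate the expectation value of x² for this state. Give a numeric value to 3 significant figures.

⟨x²⟩ = ∫ x²·|φ|² dx / ∫|φ|² dx (integrals over the domain).
On 0 ≤ x ≤ L (j ≠ l): ∫sin²(jπx/L) dx = L/2, ∫sin(jπx/L)·sin(lπx/L) dx = 0; diagonal moments ∫x·sin²(jπx/L) dx = L²/4, ∫x²·sin²(jπx/L) dx = L³·(1/6 − 1/(4j²π²)); cross terms ∫x·sin(jπx/L)·sin(lπx/L) dx = 0 for j + l even and −4jlL²/(π²(j² − l²)²) for j + l odd, ∫x²·sin(jπx/L)·sin(lπx/L) dx = (−1)^(j+l)·4jlL³/(π²(j² − l²)²); higher powers the same way via product-to-sum and parts.
State is unnormalized: ∫|φ|² dx = 24.402, and ∫φ*·x²·φ dx = 160.68, so ⟨x²⟩ = 160.68 / 24.402.
⟨x²⟩ = 6.5849.

6.58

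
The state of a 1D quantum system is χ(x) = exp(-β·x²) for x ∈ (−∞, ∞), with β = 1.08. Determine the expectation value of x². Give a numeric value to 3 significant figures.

⟨x²⟩ = ∫ x²·|χ|² dx / ∫|χ|² dx (integrals over the domain).
Gaussian moments: ∫x^(2j)·e^(−2βx²) dx = (2j−1)!!/(4β)^j · √(π/(2β)), odd powers integrate to 0; here √(π/(2β)) = 1.2060.
State is unnormalized: ∫|χ|² dx = 1.2060, and ∫χ*·x²·χ dx = 0.27917, so ⟨x²⟩ = 0.27917 / 1.2060.
⟨x²⟩ = 0.23148.

0.231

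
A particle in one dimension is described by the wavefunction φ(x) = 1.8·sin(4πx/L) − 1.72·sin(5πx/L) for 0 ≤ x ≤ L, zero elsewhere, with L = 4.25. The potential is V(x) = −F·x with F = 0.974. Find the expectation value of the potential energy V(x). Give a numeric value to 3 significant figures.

-2.90

⟨V⟩ = ∫ V(x)·|φ|² dx / ∫|φ|² dx.
On 0 ≤ x ≤ L (j ≠ l): ∫sin²(jπx/L) dx = L/2, ∫sin(jπx/L)·sin(lπx/L) dx = 0; diagonal moments ∫x·sin²(jπx/L) dx = L²/4, ∫x²·sin²(jπx/L) dx = L³·(1/6 − 1/(4j²π²)); cross terms ∫x·sin(jπx/L)·sin(lπx/L) dx = 0 for j + l even and −4jlL²/(π²(j² − l²)²) for j + l odd, ∫x²·sin(jπx/L)·sin(lπx/L) dx = (−1)^(j+l)·4jlL³/(π²(j² − l²)²); higher powers the same way via product-to-sum and parts.
State is unnormalized: ∫|φ|² dx = 13.172, and ∫φ*·V(x)·φ dx = -38.163, so ⟨V⟩ = -38.163 / 13.172.
⟨V⟩ = -2.8974.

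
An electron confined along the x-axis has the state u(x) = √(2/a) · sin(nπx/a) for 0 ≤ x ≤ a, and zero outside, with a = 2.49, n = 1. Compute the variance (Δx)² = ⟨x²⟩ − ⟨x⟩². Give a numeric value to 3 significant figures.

0.203

Compute ⟨x⟩ and ⟨x²⟩ separately, then (Δx)² = ⟨x²⟩ − ⟨x⟩².
With sin²θ = (1 − cos2θ)/2 on 0 ≤ x ≤ a: ∫sin²(nπx/a) dx = a/2, ∫x·sin²(nπx/a) dx = a²/4, ∫x²·sin²(nπx/a) dx = a³·(1/6 − 1/(4n²π²)); higher powers xᵏ the same way, integrating xᵏ·cos(2nπx/a) by parts.
⟨x⟩ = 1.2450 and ⟨x²⟩ = 1.7526.
(Δx)² = 1.7526 − (1.2450)² = 0.20257.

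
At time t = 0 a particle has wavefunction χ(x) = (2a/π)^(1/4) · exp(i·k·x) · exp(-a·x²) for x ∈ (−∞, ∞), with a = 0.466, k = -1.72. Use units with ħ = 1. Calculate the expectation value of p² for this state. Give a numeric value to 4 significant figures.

p² χ = −ħ² d²χ/dx²; ⟨p²⟩ = −ħ² ∫ χ*·χ'' dx.
Gaussian moments: ∫x^(2j)·e^(−2ax²) dx = (2j−1)!!/(4a)^j · √(π/(2a)), odd powers integrate to 0; here √(π/(2a)) = 1.8360. Derivatives: χ′ = (ik − 2ax)·χ, χ″ = ((ik − 2ax)² − 2a)·χ; the odd-in-x pieces drop out.
⟨p²⟩ = 3.4244.

3.424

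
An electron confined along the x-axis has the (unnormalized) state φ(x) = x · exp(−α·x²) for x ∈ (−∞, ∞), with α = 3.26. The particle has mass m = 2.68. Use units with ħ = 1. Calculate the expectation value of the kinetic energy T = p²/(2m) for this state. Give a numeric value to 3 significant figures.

T = −(ħ²/2m) d²/dx², so ⟨T⟩ = −(ħ²/2m) ∫ φ*·φ'' dx / ∫|φ|² dx; with m = 2.68.
Expand each integrand as polynomial × e^(−2αx²) and use ∫x^(2j)·e^(−2αx²) dx = (2j−1)!!/(4α)^j · √(π/(2α)), odd powers → 0; here √(π/(2α)) = 0.69415. Differentiate with the product rule, d/dx e^(−αx²) = −2αx·e^(−αx²).
State is unnormalized: ∫|φ|² dx = 0.053232, and ∫φ*·(−ħ²/2m · φ'') dx = 0.097129, so ⟨T⟩ = 0.097129 / 0.053232.
⟨T⟩ = 1.8246.

1.82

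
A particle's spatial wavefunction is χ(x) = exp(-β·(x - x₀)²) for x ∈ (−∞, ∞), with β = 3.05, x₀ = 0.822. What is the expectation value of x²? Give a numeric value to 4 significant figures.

⟨x²⟩ = ∫ x²·|χ|² dx / ∫|χ|² dx (integrals over the domain).
Gaussian moments (u = x − x₀): ∫u^(2j)·e^(−2βu²) du = (2j−1)!!/(4β)^j · √(π/(2β)), odd powers integrate to 0; here √(π/(2β)) = 0.71765.
State is unnormalized: ∫|χ|² dx = 0.71765, and ∫χ*·x²·χ dx = 0.54373, so ⟨x²⟩ = 0.54373 / 0.71765.
⟨x²⟩ = 0.75765.

0.7577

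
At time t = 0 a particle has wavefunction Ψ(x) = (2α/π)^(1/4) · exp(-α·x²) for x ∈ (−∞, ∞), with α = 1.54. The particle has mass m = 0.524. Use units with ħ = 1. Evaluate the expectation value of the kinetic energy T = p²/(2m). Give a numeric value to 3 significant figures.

T = −(ħ²/2m) d²/dx², so ⟨T⟩ = −(ħ²/2m) ∫ Ψ*·Ψ'' dx; with m = 0.524.
Gaussian moments: ∫x^(2j)·e^(−2αx²) dx = (2j−1)!!/(4α)^j · √(π/(2α)), odd powers integrate to 0; here √(π/(2α)) = 1.0099. Derivatives: d/dx e^(−αx²) = −2αx·e^(−αx²), d²/dx² e^(−αx²) = (4α²x² − 2α)·e^(−αx²).
⟨T⟩ = 1.4695.

1.47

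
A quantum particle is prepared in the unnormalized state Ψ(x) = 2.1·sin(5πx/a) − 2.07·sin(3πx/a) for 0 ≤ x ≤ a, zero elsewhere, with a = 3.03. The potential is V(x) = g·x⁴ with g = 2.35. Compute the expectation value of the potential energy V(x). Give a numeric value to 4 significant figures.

⟨V⟩ = ∫ V(x)·|Ψ|² dx / ∫|Ψ|² dx.
On 0 ≤ x ≤ a (j ≠ l): ∫sin²(jπx/a) dx = a/2, ∫sin(jπx/a)·sin(lπx/a) dx = 0; diagonal moments ∫x·sin²(jπx/a) dx = a²/4, ∫x²·sin²(jπx/a) dx = a³·(1/6 − 1/(4j²π²)); cross terms ∫x·sin(jπx/a)·sin(lπx/a) dx = 0 for j + l even and −4jla²/(π²(j² − l²)²) for j + l odd, ∫x²·sin(jπx/a)·sin(lπx/a) dx = (−1)^(j+l)·4jla³/(π²(j² − l²)²); higher powers the same way via product-to-sum and parts.
State is unnormalized: ∫|Ψ|² dx = 13.173, and ∫Ψ*·V(x)·Ψ dx = 294.48, so ⟨V⟩ = 294.48 / 13.173.
⟨V⟩ = 22.355.

22.36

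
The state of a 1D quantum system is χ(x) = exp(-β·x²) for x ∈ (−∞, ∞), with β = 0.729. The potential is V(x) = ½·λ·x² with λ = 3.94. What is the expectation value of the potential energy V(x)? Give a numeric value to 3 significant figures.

0.676

⟨V⟩ = ∫ V(x)·|χ|² dx / ∫|χ|² dx.
Gaussian moments: ∫x^(2j)·e^(−2βx²) dx = (2j−1)!!/(4β)^j · √(π/(2β)), odd powers integrate to 0; here √(π/(2β)) = 1.4679.
State is unnormalized: ∫|χ|² dx = 1.4679, and ∫χ*·V(x)·χ dx = 0.99169, so ⟨V⟩ = 0.99169 / 1.4679.
⟨V⟩ = 0.67558.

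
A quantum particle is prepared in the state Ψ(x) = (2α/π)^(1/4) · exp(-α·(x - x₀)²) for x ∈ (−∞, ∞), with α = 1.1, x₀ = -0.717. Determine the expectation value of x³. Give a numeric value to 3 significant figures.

-0.857

⟨x³⟩ = ∫ x³·|Ψ|² dx (integrals over the domain).
Gaussian moments (u = x − x₀): ∫u^(2j)·e^(−2αu²) du = (2j−1)!!/(4α)^j · √(π/(2α)), odd powers integrate to 0; here √(π/(2α)) = 1.1950.
⟨x³⟩ = -0.85747.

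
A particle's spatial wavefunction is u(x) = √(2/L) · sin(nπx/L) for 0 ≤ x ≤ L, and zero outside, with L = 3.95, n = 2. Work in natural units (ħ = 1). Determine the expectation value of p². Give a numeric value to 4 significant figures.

p² u = −ħ² d²u/dx²; ⟨p²⟩ = −ħ² ∫ u*·u'' dx.
d/dx sin(nπx/L) = (nπ/L)·cos(nπx/L) and d²/dx² sin(nπx/L) = −(nπ/L)²·sin(nπx/L); on 0 ≤ x ≤ L, ∫sin²(nπx/L) dx = L/2 and ∫sin(nπx/L)·cos(nπx/L) dx = 0.
⟨p²⟩ = 2.5303.

2.530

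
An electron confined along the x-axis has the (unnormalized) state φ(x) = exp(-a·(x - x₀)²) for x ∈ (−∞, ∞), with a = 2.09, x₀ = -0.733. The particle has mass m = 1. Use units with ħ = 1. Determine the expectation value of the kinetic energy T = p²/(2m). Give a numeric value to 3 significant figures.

1.05

T = −(ħ²/2m) d²/dx², so ⟨T⟩ = −(ħ²/2m) ∫ φ*·φ'' dx / ∫|φ|² dx; with m = 1.
Gaussian moments (u = x − x₀): ∫u^(2j)·e^(−2au²) du = (2j−1)!!/(4a)^j · √(π/(2a)), odd powers integrate to 0; here √(π/(2a)) = 0.86694. Derivatives: d/dx e^(−au²) = −2au·e^(−au²), d²/dx² e^(−au²) = (4a²u² − 2a)·e^(−au²).
State is unnormalized: ∫|φ|² dx = 0.86694, and ∫φ*·(−ħ²/2m · φ'') dx = 0.90595, so ⟨T⟩ = 0.90595 / 0.86694.
⟨T⟩ = 1.0450.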